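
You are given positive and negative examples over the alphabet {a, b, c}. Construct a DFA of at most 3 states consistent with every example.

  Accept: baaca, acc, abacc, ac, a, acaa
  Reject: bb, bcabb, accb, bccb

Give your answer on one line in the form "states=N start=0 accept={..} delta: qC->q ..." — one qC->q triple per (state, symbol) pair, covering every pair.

State merging on the prefix tree: take the shortest (then alphabetical) example prefix whose next move is undefined and point that move at state 0, else 1, else 2, ...; a target is out if some Accept/Reject pair would then sit in one state with the same input left (inseparable). If every existing state is out, open a new one.
a: 0a undefined. 0a->0: ok.
b: 0b undefined. 0b->0: no, a/bb meet in 0. Open state 1: 0b->1.
ac: 0c undefined. 0c->0: ok.
ba: 1a undefined. 1a->0: ok.
bb: 1b undefined. 1b->0: no, baaca/bb meet in 0. 1b->1: ok.
bc: 1c undefined. 1c->0: ok.
All examples now run through 2 states with every (state, symbol) defined. Accept strings end in {0}, Reject strings end in {1}; accept={0}.

states=2 start=0 accept={0} delta: 0a->0 0b->1 0c->0 1a->0 1b->1 1c->0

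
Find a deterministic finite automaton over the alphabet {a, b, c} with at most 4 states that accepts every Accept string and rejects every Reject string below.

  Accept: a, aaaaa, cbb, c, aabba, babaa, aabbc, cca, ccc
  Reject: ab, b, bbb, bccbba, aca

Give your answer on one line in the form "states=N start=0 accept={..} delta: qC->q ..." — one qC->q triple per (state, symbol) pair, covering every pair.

states=3 start=0 accept={0,2} delta: 0a->0 0b->1 0c->2 1a->0 1b->0 1c->0 2a->1 2b->2 2c->0

Grow the machine one transition at a time. Run the examples from 0; the earliest place one falls off (shortest prefix, ties alphabetical) gets sent to the lowest-numbered state that keeps every Accept/Reject pair distinguishable — a pair clashes when both reach the same state with identical unread suffix — and to a fresh state only if none does.
a: 0a undefined. 0a->0: ok.
b: 0b undefined. 0b->0: no, a/ab meet in 0. Open state 1: 0b->1.
c: 0c undefined. 0c->0: no, a/aca meet in 0. 0c->1: no, cbb/bbb meet in 1 with "bb" left. Open state 2: 0c->2.
ba: 1a undefined. 1a->0: ok.
bb: 1b undefined. 1b->0: ok.
bc: 1c undefined. 1c->0: ok.
cb: 2b undefined. 2b->0: no, a/bccbba meet in 0. 2b->1: no, a/bccbba meet in 0. 2b->2: ok.
cc: 2c undefined. 2c->0: ok.
aca: 2a undefined. 2a->0: no, a/bccbba meet in 0. 2a->1: ok.
All examples now run through 3 states with every (state, symbol) defined. Accept strings end in {0,2}, Reject strings end in {1}; accept={0,2}.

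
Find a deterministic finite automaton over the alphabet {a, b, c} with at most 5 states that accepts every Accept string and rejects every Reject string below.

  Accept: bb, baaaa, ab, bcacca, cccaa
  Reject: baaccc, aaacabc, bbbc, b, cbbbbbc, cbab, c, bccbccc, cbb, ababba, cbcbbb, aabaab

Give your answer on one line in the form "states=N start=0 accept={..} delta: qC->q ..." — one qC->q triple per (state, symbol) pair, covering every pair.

State merging on the prefix tree: take the shortest (then alphabetical) example prefix whose next move is undefined and point that move at state 0, else 1, else 2, ...; a target is out if some Accept/Reject pair would then sit in one state with the same input left (inseparable). If every existing state is out, open a new one.
a: 0a undefined. 0a->0: no, ab/b meet in 0 with "b" left. Open state 1: 0a->1.
b: 0b undefined. 0b->0: no, bb/b meet in 0. 0b->1: ok.
c: 0c undefined. 0c->0: no, bb/cbb meet in 1 with "b" left. 0c->1: ok.
aa: 1a undefined. 1a->0: no, bb/aabaab meet in 1 with "b" left. 1a->1: no, baaaa/b meet in 1. Open state 2: 1a->2.
ab: 1b undefined. 1b->0: no, bb/cbab meet in 0. 1b->1: no, bb/b meet in 1. 1b->2: ok.
bc: 1c undefined. 1c->0: ok.
aaa: 2a undefined. 2a->0: no, cccaa/ababba meet in 0. 2a->1: no, bb/cbab meet in 2. 2a->2: ok.
aab: 2b undefined. 2b->0: no, bb/ababba meet in 2. 2b->1: no, bb/ababba meet in 2. 2b->2: no, bb/cbab meet in 2. Open state 3: 2b->3.
cbc: 2c undefined. 2c->0: ok.
aaba: 3a undefined. 3a->0: no, bb/aabaab meet in 2. 3a->1: ok.
bbbc: 3c undefined. 3c->0: ok.
cbbb: 3b undefined. 3b->0: ok.
All examples now run through 4 states with every (state, symbol) defined. Accept strings end in {2}, Reject strings end in {0,1,3}; accept={2}.

states=4 start=0 accept={2} delta: 0a->1 0b->1 0c->1 1a->2 1b->2 1c->0 2a->2 2b->3 2c->0 3a->1 3b->0 3c->0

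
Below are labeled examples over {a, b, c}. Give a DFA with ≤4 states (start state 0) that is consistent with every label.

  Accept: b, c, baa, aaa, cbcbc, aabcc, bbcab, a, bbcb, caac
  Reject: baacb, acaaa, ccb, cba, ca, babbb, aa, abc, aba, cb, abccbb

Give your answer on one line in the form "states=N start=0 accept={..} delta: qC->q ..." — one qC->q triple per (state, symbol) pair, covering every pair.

states=4 start=0 accept={1} delta: 0a->1 0b->1 0c->1 1a->0 1b->2 1c->1 2a->0 2b->0 2c->3 3a->0 3b->1 3c->0

Fold the examples into a partial DFA from state 0: repeatedly fix the first undefined (state, symbol) met by the shortest-then-alphabetical prefix, trying targets in increasing order and rejecting any under which an Accept and a Reject string meet in one state with the same remainder; add a state when all current targets are rejected. Accepting states are where Accept strings end.
a: 0a undefined. 0a->0: no, aaa/aa meet in 0. Open state 1: 0a->1.
b: 0b undefined. 0b->0: no, baa/aa meet in 1 with "a" left. 0b->1: ok.
c: 0c undefined. 0c->0: no, b/ccb meet in 1. 0c->1: ok.
aa: 1a undefined. 1a->0: ok.
ab: 1b undefined. 1b->0: no, b/cba meet in 1. 1b->1: no, b/babbb meet in 1. Open state 2: 1b->2.
ac: 1c undefined. 1c->0: no, b/baacb meet in 1. 1c->1: ok.
aba: 2a undefined. 2a->0: ok.
abc: 2c undefined. 2c->0: no, bbcab/baacb meet in 2. 2c->1: no, b/abc meet in 1. 2c->2: no, bbcb/babbb meet in 2 with "b" left. Open state 3: 2c->3.
abcc: 3c undefined. 3c->0: ok.
bbca: 3a undefined. 3a->0: ok.
bbcb: 3b undefined. 3b->0: no, bbcb/acaaa meet in 0. 3b->1: ok.
babbb: 2b undefined. 2b->0: ok.
All examples now run through 4 states with every (state, symbol) defined. Accept strings end in {1}, Reject strings end in {0,2,3}; accept={1}.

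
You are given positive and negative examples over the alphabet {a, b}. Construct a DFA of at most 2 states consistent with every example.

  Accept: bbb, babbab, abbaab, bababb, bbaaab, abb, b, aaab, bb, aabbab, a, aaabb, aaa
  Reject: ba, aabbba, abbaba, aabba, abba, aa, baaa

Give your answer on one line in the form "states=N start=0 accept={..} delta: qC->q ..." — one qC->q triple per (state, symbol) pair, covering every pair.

states=2 start=0 accept={1} delta: 0a->1 0b->1 1a->0 1b->1

Fold the examples into a partial DFA from state 0: repeatedly fix the first undefined (state, symbol) met by the shortest-then-alphabetical prefix, trying targets in increasing order and rejecting any under which an Accept and a Reject string meet in one state with the same remainder; add a state when all current targets are rejected. Accepting states are where Accept strings end.
a: 0a undefined. 0a->0: no, a/aa meet in 0. Open state 1: 0a->1.
b: 0b undefined. 0b->0: no, a/ba meet in 1. 0b->1: ok.
aa: 1a undefined. 1a->0: ok.
ab: 1b undefined. 1b->0: no, bbb/aabba meet in 1. 1b->1: ok.
All examples now run through 2 states with every (state, symbol) defined. Accept strings end in {1}, Reject strings end in {0}; accept={1}.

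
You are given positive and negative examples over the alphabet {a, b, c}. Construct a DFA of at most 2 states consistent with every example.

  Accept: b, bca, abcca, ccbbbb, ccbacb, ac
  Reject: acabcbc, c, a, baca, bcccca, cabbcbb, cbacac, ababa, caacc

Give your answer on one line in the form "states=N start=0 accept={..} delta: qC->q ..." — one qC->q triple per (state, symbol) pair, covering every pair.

Fold the examples into a partial DFA from state 0: repeatedly fix the first undefined (state, symbol) met by the shortest-then-alphabetical prefix, trying targets in increasing order and rejecting any under which an Accept and a Reject string meet in one state with the same remainder; add a state when all current targets are rejected. Accepting states are where Accept strings end.
a: 0a undefined. 0a->0: no, ac/c meet in 0 with "c" left. Open state 1: 0a->1.
b: 0b undefined. 0b->0: ok.
c: 0c undefined. 0c->0: no, b/c meet in 0. 0c->1: ok.
ab: 1b undefined. 1b->0: no, abcca/baca meet in 1 with "ca" left. 1b->1: ok.
ac: 1c undefined. 1c->0: ok.
ca: 1a undefined. 1a->0: ok.
All examples now run through 2 states with every (state, symbol) defined. Accept strings end in {0}, Reject strings end in {1}; accept={0}.

states=2 start=0 accept={0} delta: 0a->1 0b->0 0c->1 1a->0 1b->1 1c->0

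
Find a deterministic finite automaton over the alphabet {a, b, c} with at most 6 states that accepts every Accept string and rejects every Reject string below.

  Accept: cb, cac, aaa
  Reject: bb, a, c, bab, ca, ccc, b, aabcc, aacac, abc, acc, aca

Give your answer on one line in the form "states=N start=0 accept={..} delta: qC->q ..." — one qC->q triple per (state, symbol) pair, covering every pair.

State merging on the prefix tree: take the shortest (then alphabetical) example prefix whose next move is undefined and point that move at state 0, else 1, else 2, ...; a target is out if some Accept/Reject pair would then sit in one state with the same input left (inseparable). If every existing state is out, open a new one.
a: 0a undefined. 0a->0: no, cac/aacac meet in 0 with "cac" left. Open state 1: 0a->1.
b: 0b undefined. 0b->0: ok.
c: 0c undefined. 0c->0: no, cb/bb meet in 0. 0c->1: no, cb/bab meet in 1 with "b" left. Open state 2: 0c->2.
aa: 1a undefined. 1a->0: no, cac/aacac meet in 2 with "ac" left. 1a->1: no, aaa/a meet in 1. 1a->2: no, aaa/ca meet in 2 with "a" left. Open state 3: 1a->3.
ab: 1b undefined. 1b->0: ok.
ac: 1c undefined. 1c->0: ok.
ca: 2a undefined. 2a->0: no, cac/c meet in 2. 2a->1: no, cac/bb meet in 0. 2a->2: ok.
cb: 2b undefined. 2b->0: no, cb/bb meet in 0. 2b->1: no, cb/a meet in 1. 2b->2: no, cb/c meet in 2. 2b->3: ok.
cc: 2c undefined. 2c->0: no, cac/bb meet in 0. 2c->1: no, cac/a meet in 1. 2c->2: no, cac/c meet in 2. 2c->3: ok.
aaa: 3a undefined. 3a->0: no, aaa/bb meet in 0. 3a->1: no, aaa/a meet in 1. 3a->2: no, aaa/c meet in 2. 3a->3: ok.
aab: 3b undefined. 3b->0: no, cb/aabcc meet in 3. 3b->1: ok.
aac: 3c undefined. 3c->0: ok.
All examples now run through 4 states with every (state, symbol) defined. Accept strings end in {3}, Reject strings end in {0,1,2}; accept={3}.

states=4 start=0 accept={3} delta: 0a->1 0b->0 0c->2 1a->3 1b->0 1c->0 2a->2 2b->3 2c->3 3a->3 3b->1 3c->0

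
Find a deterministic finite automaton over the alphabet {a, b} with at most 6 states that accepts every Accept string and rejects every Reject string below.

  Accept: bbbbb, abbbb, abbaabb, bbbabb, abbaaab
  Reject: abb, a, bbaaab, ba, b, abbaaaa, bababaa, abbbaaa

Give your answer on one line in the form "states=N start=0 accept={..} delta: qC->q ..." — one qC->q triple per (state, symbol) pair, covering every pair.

Grow the machine one transition at a time. Run the examples from 0; the earliest place one falls off (shortest prefix, ties alphabetical) gets sent to the lowest-numbered state that keeps every Accept/Reject pair distinguishable — a pair clashes when both reach the same state with identical unread suffix — and to a fresh state only if none does.
a: 0a undefined. 0a->0: no, abbaaab/bbaaab meet in 0 with "bbaaab" left. Open state 1: 0a->1.
b: 0b undefined. 0b->0: no, bbbbb/b meet in 0. 0b->1: ok.
ab: 1b undefined. 1b->0: no, bbbbb/abb meet in 1. 1b->1: no, bbbbb/abb meet in 1. Open state 2: 1b->2.
ba: 1a undefined. 1a->0: ok.
abb: 2b undefined. 2b->0: no, bbbabb/abb meet in 0. 2b->1: no, bbbbb/abb meet in 1. 2b->2: no, bbbbb/abb meet in 2. Open state 3: 2b->3.
bba: 2a undefined. 2a->0: ok.
abba: 3a undefined. 3a->0: no, abbaabb/abb meet in 3. 3a->1: no, bbbabb/abb meet in 3. 3a->2: ok.
abbb: 3b undefined. 3b->0: no, bbbbb/a meet in 1. 3b->1: no, bbbabb/a meet in 1. 3b->2: no, bbbbb/abb meet in 3. 3b->3: no, bbbbb/abb meet in 3. Open state 4: 3b->4.
abbba: 4a undefined. 4a->0: ok.
abbbb: 4b undefined. 4b->0: no, bbbbb/ba meet in 0. 4b->1: no, bbbbb/a meet in 1. 4b->2: ok.
All examples now run through 5 states with every (state, symbol) defined. Accept strings end in {2,4}, Reject strings end in {0,1,3}; accept={2,4}.

states=5 start=0 accept={2,4} delta: 0a->1 0b->1 1a->0 1b->2 2a->0 2b->3 3a->2 3b->4 4a->0 4b->2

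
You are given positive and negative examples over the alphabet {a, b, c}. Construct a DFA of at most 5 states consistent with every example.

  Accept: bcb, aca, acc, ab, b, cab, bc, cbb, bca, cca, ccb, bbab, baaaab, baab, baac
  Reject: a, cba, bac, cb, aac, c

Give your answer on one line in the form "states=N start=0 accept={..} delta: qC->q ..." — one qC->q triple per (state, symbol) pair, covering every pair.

states=5 start=0 accept={1,3,4} delta: 0a->0 0b->1 0c->2 1a->3 1b->0 1c->3 2a->3 2b->0 2c->3 3a->4 3b->1 3c->0 4a->0 4b->1 4c->1

Grow the machine one transition at a time. Run the examples from 0; the earliest place one falls off (shortest prefix, ties alphabetical) gets sent to the lowest-numbered state that keeps every Accept/Reject pair distinguishable — a pair clashes when both reach the same state with identical unread suffix — and to a fresh state only if none does.
a: 0a undefined. 0a->0: ok.
b: 0b undefined. 0b->0: no, bcb/cb meet in 0 with "cb" left. Open state 1: 0b->1.
c: 0c undefined. 0c->0: no, aca/a meet in 0. 0c->1: no, ab/aac meet in 1. Open state 2: 0c->2.
ba: 1a undefined. 1a->0: no, baac/bac meet in 2. 1a->1: no, bc/bac meet in 1 with "c" left. 1a->2: no, acc/bac meet in 2 with "c" left. Open state 3: 1a->3.
bb: 1b undefined. 1b->0: ok.
bc: 1c undefined. 1c->0: no, bc/a meet in 0. 1c->1: no, bcb/a meet in 0. 1c->2: no, bcb/cb meet in 2 with "b" left. 1c->3: ok.
ca: 2a undefined. 2a->0: no, aca/a meet in 0. 2a->1: no, cab/a meet in 0. 2a->2: no, aca/aac meet in 2. 2a->3: ok.
cb: 2b undefined. 2b->0: ok.
cc: 2c undefined. 2c->0: no, acc/a meet in 0. 2c->1: no, ccb/a meet in 0. 2c->2: no, acc/aac meet in 2. 2c->3: ok.
baa: 3a undefined. 3a->0: no, bca/a meet in 0. 3a->1: no, baaaab/a meet in 0. 3a->2: no, bca/aac meet in 2. 3a->3: no, baac/bac meet in 3 with "c" left. Open state 4: 3a->4.
bac: 3c undefined. 3c->0: ok.
bcb: 3b undefined. 3b->0: no, bcb/a meet in 0. 3b->1: ok.
baaa: 4a undefined. 4a->0: ok.
baab: 4b undefined. 4b->0: no, baab/a meet in 0. 4b->1: ok.
baac: 4c undefined. 4c->0: no, baac/a meet in 0. 4c->1: ok.
All examples now run through 5 states with every (state, symbol) defined. Accept strings end in {1,3,4}, Reject strings end in {0,2}; accept={1,3,4}.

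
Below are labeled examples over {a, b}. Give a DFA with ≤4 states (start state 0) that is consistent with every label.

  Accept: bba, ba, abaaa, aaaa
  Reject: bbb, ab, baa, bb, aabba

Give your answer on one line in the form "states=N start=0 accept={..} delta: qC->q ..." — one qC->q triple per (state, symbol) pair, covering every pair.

Fold the examples into a partial DFA from state 0: repeatedly fix the first undefined (state, symbol) met by the shortest-then-alphabetical prefix, trying targets in increasing order and rejecting any under which an Accept and a Reject string meet in one state with the same remainder; add a state when all current targets are rejected. Accepting states are where Accept strings end.
a: 0a undefined. 0a->0: no, bba/aabba meet in 0 with "bba" left. Open state 1: 0a->1.
b: 0b undefined. 0b->0: ok.
aa: 1a undefined. 1a->0: no, bba/aabba meet in 1. 1a->1: no, bba/baa meet in 1. Open state 2: 1a->2.
ab: 1b undefined. 1b->0: ok.
aaa: 2a undefined. 2a->0: no, abaaa/bbb meet in 0. 2a->1: no, aaaa/baa meet in 2. 2a->2: no, abaaa/baa meet in 2. Open state 3: 2a->3.
aab: 2b undefined. 2b->0: no, bba/aabba meet in 1. 2b->1: no, bba/aabba meet in 1. 2b->2: no, abaaa/aabba meet in 3. 2b->3: ok.
aaaa: 3a undefined. 3a->0: no, aaaa/bbb meet in 0. 3a->1: ok.
aabb: 3b undefined. 3b->0: no, bba/aabba meet in 1. 3b->1: ok.
All examples now run through 4 states with every (state, symbol) defined. Accept strings end in {1,3}, Reject strings end in {0,2}; accept={1,3}.

states=4 start=0 accept={1,3} delta: 0a->1 0b->0 1a->2 1b->0 2a->3 2b->3 3a->1 3b->1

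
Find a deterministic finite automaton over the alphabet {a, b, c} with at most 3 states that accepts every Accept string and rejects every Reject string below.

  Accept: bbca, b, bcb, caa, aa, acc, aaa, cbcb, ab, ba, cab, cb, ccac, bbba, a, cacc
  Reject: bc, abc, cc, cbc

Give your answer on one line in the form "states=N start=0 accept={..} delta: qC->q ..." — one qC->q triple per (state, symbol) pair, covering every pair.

Fold the examples into a partial DFA from state 0: repeatedly fix the first undefined (state, symbol) met by the shortest-then-alphabetical prefix, trying targets in increasing order and rejecting any under which an Accept and a Reject string meet in one state with the same remainder; add a state when all current targets are rejected. Accepting states are where Accept strings end.
a: 0a undefined. 0a->0: no, acc/cc meet in 0 with "cc" left. Open state 1: 0a->1.
b: 0b undefined. 0b->0: ok.
c: 0c undefined. 0c->0: no, b/bc meet in 0. 0c->1: no, ba/bc meet in 1. Open state 2: 0c->2.
aa: 1a undefined. 1a->0: ok.
ab: 1b undefined. 1b->0: ok.
ac: 1c undefined. 1c->0: no, acc/bc meet in 2. 1c->1: ok.
ca: 2a undefined. 2a->0: no, cacc/cc meet in 2 with "c" left. 2a->1: ok.
cb: 2b undefined. 2b->0: ok.
cc: 2c undefined. 2c->0: no, b/cc meet in 0. 2c->1: no, bbca/cc meet in 1. 2c->2: ok.
All examples now run through 3 states with every (state, symbol) defined. Accept strings end in {0,1}, Reject strings end in {2}; accept={0,1}.

states=3 start=0 accept={0,1} delta: 0a->1 0b->0 0c->2 1a->0 1b->0 1c->1 2a->1 2b->0 2c->2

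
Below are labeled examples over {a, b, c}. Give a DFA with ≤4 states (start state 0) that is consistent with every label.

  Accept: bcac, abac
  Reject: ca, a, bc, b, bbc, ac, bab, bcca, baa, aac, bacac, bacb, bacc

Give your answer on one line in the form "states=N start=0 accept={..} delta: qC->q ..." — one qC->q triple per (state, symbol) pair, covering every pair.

Fold the examples into a partial DFA from state 0: repeatedly fix the first undefined (state, symbol) met by the shortest-then-alphabetical prefix, trying targets in increasing order and rejecting any under which an Accept and a Reject string meet in one state with the same remainder; add a state when all current targets are rejected. Accepting states are where Accept strings end.
a: 0a undefined. 0a->0: ok.
b: 0b undefined. 0b->0: no, bcac/bacac meet in 0 with "cac" left. Open state 1: 0b->1.
c: 0c undefined. 0c->0: ok.
ba: 1a undefined. 1a->0: no, abac/ca meet in 0. 1a->1: no, bcac/bacac meet in 1 with "cac" left. Open state 2: 1a->2.
bb: 1b undefined. 1b->0: ok.
bc: 1c undefined. 1c->0: no, bcac/ca meet in 0. 1c->1: ok.
baa: 2a undefined. 2a->0: ok.
bab: 2b undefined. 2b->0: ok.
bac: 2c undefined. 2c->0: no, bcac/ca meet in 0. 2c->1: no, bcac/bc meet in 1. 2c->2: no, bcac/bcca meet in 2. Open state 3: 2c->3.
baca: 3a undefined. 3a->0: ok.
bacb: 3b undefined. 3b->0: ok.
bacc: 3c undefined. 3c->0: ok.
All examples now run through 4 states with every (state, symbol) defined. Accept strings end in {3}, Reject strings end in {0,1,2}; accept={3}.

states=4 start=0 accept={3} delta: 0a->0 0b->1 0c->0 1a->2 1b->0 1c->1 2a->0 2b->0 2c->3 3a->0 3b->0 3c->0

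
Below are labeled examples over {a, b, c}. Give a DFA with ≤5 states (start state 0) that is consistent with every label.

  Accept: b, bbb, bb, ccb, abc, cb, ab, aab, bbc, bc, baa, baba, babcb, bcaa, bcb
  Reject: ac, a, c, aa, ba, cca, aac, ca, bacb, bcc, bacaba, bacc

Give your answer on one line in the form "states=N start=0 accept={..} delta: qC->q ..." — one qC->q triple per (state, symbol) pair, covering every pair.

states=5 start=0 accept={1,3} delta: 0a->0 0b->1 0c->0 1a->2 1b->1 1c->3 2a->1 2b->3 2c->4 3a->3 3b->1 3c->0 4a->0 4b->0 4c->0

Fold the examples into a partial DFA from state 0: repeatedly fix the first undefined (state, symbol) met by the shortest-then-alphabetical prefix, trying targets in increasing order and rejecting any under which an Accept and a Reject string meet in one state with the same remainder; add a state when all current targets are rejected. Accepting states are where Accept strings end.
a: 0a undefined. 0a->0: ok.
b: 0b undefined. 0b->0: no, b/a meet in 0. Open state 1: 0b->1.
c: 0c undefined. 0c->0: ok.
ba: 1a undefined. 1a->0: no, b/bacb meet in 1. 1a->1: no, b/ba meet in 1. Open state 2: 1a->2.
bb: 1b undefined. 1b->0: no, bb/ac meet in 0. 1b->1: ok.
bc: 1c undefined. 1c->0: no, abc/ac meet in 0. 1c->1: no, b/bcc meet in 1. 1c->2: no, abc/ba meet in 2. Open state 3: 1c->3.
baa: 2a undefined. 2a->0: no, baa/ac meet in 0. 2a->1: ok.
bab: 2b undefined. 2b->0: no, baba/ac meet in 0. 2b->1: no, baba/ba meet in 2. 2b->2: no, babcb/bacb meet in 2 with "cb" left. 2b->3: ok.
bac: 2c undefined. 2c->0: no, b/bacb meet in 1. 2c->1: no, b/bacb meet in 1. 2c->2: no, abc/bacb meet in 3. 2c->3: no, bcb/bacb meet in 3 with "b" left. Open state 4: 2c->4.
bca: 3a undefined. 3a->0: no, baba/ac meet in 0. 3a->1: no, bcaa/ba meet in 2. 3a->2: no, baba/ba meet in 2. 3a->3: ok.
bcb: 3b undefined. 3b->0: no, bcb/ac meet in 0. 3b->1: ok.
bcc: 3c undefined. 3c->0: ok.
baca: 4a undefined. 4a->0: ok.
bacb: 4b undefined. 4b->0: ok.
bacc: 4c undefined. 4c->0: ok.
All examples now run through 5 states with every (state, symbol) defined. Accept strings end in {1,3}, Reject strings end in {0,2}; accept={1,3}.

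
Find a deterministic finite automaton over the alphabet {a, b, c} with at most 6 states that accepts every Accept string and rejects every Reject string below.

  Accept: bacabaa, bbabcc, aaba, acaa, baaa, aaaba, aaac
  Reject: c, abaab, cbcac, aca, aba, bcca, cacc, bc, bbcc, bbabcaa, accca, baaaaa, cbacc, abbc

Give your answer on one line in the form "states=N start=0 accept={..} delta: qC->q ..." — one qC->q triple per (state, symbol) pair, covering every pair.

states=5 start=0 accept={2,4} delta: 0a->1 0b->0 0c->0 1a->2 1b->3 1c->0 2a->4 2b->1 2c->2 3a->1 3b->0 3c->2 4a->0 4b->1 4c->2

State merging on the prefix tree: take the shortest (then alphabetical) example prefix whose next move is undefined and point that move at state 0, else 1, else 2, ...; a target is out if some Accept/Reject pair would then sit in one state with the same input left (inseparable). If every existing state is out, open a new one.
a: 0a undefined. 0a->0: no, aaba/aba meet in 0 with "ba" left. Open state 1: 0a->1.
b: 0b undefined. 0b->0: ok.
c: 0c undefined. 0c->0: ok.
aa: 1a undefined. 1a->0: no, aaba/bcca meet in 1. 1a->1: no, aaba/aba meet in 1 with "ba" left. Open state 2: 1a->2.
ab: 1b undefined. 1b->0: no, bbabcc/c meet in 0. 1b->1: no, bbabcc/cacc meet in 1 with "cc" left. 1b->2: no, baaa/aba meet in 2 with "a" left. Open state 3: 1b->3.
ac: 1c undefined. 1c->0: ok.
aaa: 2a undefined. 2a->0: no, acaa/baaaaa meet in 2. 2a->1: no, baaa/aca meet in 1. 2a->2: no, acaa/baaaaa meet in 2. 2a->3: no, bacabaa/baaaaa meet in 3 with "aa" left. Open state 4: 2a->4.
aab: 2b undefined. 2b->0: no, aaba/aca meet in 1. 2b->1: ok.
aba: 3a undefined. 3a->0: no, bacabaa/aca meet in 1. 3a->1: ok.
abb: 3b undefined. 3b->0: ok.
aaab: 4b undefined. 4b->0: no, aaaba/abaab meet in 1. 4b->1: ok.
aaac: 4c undefined. 4c->0: no, aaac/c meet in 0. 4c->1: no, aaac/abaab meet in 1. 4c->2: ok.
baaaa: 4a undefined. 4a->0: ok.
bbabc: 3c undefined. 3c->0: no, bacabaa/bbabcaa meet in 2. 3c->1: no, bbabcc/c meet in 0. 3c->2: ok.
bbabcc: 2c undefined. 2c->0: no, bbabcc/c meet in 0. 2c->1: no, bbabcc/abaab meet in 1. 2c->2: ok.
All examples now run through 5 states with every (state, symbol) defined. Accept strings end in {2,4}, Reject strings end in {0,1}; accept={2,4}.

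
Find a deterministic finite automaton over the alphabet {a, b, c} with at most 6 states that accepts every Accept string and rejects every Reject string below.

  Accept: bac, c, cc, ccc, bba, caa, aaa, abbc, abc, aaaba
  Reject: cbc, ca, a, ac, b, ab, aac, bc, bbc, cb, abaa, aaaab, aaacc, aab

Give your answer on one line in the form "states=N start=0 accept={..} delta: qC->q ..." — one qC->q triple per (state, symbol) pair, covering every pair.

Grow the machine one transition at a time. Run the examples from 0; the earliest place one falls off (shortest prefix, ties alphabetical) gets sent to the lowest-numbered state that keeps every Accept/Reject pair distinguishable — a pair clashes when both reach the same state with identical unread suffix — and to a fresh state only if none does.
a: 0a undefined. 0a->0: no, c/ac meet in 0 with "c" left. Open state 1: 0a->1.
b: 0b undefined. 0b->0: no, bac/ac meet in 1 with "c" left. 0b->1: no, bac/aac meet in 1 with "ac" left. Open state 2: 0b->2.
c: 0c undefined. 0c->0: ok.
aa: 1a undefined. 1a->0: no, c/aac meet in 0. 1a->1: no, caa/ca meet in 1. 1a->2: no, caa/b meet in 2. Open state 3: 1a->3.
ab: 1b undefined. 1b->0: no, c/ab meet in 0. 1b->1: no, aaa/abaa meet in 3 with "a" left. 1b->2: no, abbc/bbc meet in 2 with "bc" left. 1b->3: no, caa/ab meet in 3. Open state 4: 1b->4.
ac: 1c undefined. 1c->0: no, c/ac meet in 0. 1c->1: ok.
ba: 2a undefined. 2a->0: ok.
bb: 2b undefined. 2b->0: no, bac/bbc meet in 0. 2b->1: ok.
bc: 2c undefined. 2c->0: no, bac/cbc meet in 0. 2c->1: ok.
aaa: 3a undefined. 3a->0: no, bac/aaacc meet in 0. 3a->1: no, aaa/cbc meet in 1. 3a->2: no, aaa/b meet in 2. 3a->3: ok.
aab: 3b undefined. 3b->0: no, bac/aaaab meet in 0. 3b->1: ok.
aac: 3c undefined. 3c->0: no, bac/aac meet in 0. 3c->1: ok.
aba: 4a undefined. 4a->0: ok.
abb: 4b undefined. 4b->0: ok.
abc: 4c undefined. 4c->0: ok.
All examples now run through 5 states with every (state, symbol) defined. Accept strings end in {0,3}, Reject strings end in {1,2,4}; accept={0,3}.

states=5 start=0 accept={0,3} delta: 0a->1 0b->2 0c->0 1a->3 1b->4 1c->1 2a->0 2b->1 2c->1 3a->3 3b->1 3c->1 4a->0 4b->0 4c->0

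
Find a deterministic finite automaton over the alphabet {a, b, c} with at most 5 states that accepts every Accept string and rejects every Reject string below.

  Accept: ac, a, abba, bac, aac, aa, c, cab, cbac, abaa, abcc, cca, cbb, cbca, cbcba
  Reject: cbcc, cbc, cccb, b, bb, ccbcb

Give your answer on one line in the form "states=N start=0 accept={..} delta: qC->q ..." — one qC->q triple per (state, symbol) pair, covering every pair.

State merging on the prefix tree: take the shortest (then alphabetical) example prefix whose next move is undefined and point that move at state 0, else 1, else 2, ...; a target is out if some Accept/Reject pair would then sit in one state with the same input left (inseparable). If every existing state is out, open a new one.
a: 0a undefined. 0a->0: ok.
b: 0b undefined. 0b->0: no, a/b meet in 0. Open state 1: 0b->1.
c: 0c undefined. 0c->0: no, cab/cccb meet in 1. 0c->1: no, ac/b meet in 1. Open state 2: 0c->2.
ba: 1a undefined. 1a->0: ok.
bb: 1b undefined. 1b->0: no, a/bb meet in 0. 1b->1: ok.
ca: 2a undefined. 2a->0: no, cab/b meet in 1. 2a->1: no, cab/b meet in 1. 2a->2: ok.
cb: 2b undefined. 2b->0: no, ac/cbc meet in 2. 2b->1: no, cab/b meet in 1. 2b->2: no, cbac/cbc meet in 2 with "c" left. Open state 3: 2b->3.
cc: 2c undefined. 2c->0: no, cab/cccb meet in 3. 2c->1: ok.
abc: 1c undefined. 1c->0: ok.
cba: 3a undefined. 3a->0: ok.
cbb: 3b undefined. 3b->0: ok.
cbc: 3c undefined. 3c->0: no, ac/cbcc meet in 2. 3c->1: no, a/cbcc meet in 0. 3c->2: no, ac/cbc meet in 2. 3c->3: no, cab/cbcc meet in 3. Open state 4: 3c->4.
cbca: 4a undefined. 4a->0: ok.
cbcb: 4b undefined. 4b->0: ok.
cbcc: 4c undefined. 4c->0: no, a/cbcc meet in 0. 4c->1: ok.
All examples now run through 5 states with every (state, symbol) defined. Accept strings end in {0,2,3}, Reject strings end in {1,4}; accept={0,2,3}.

states=5 start=0 accept={0,2,3} delta: 0a->0 0b->1 0c->2 1a->0 1b->1 1c->0 2a->2 2b->3 2c->1 3a->0 3b->0 3c->4 4a->0 4b->0 4c->1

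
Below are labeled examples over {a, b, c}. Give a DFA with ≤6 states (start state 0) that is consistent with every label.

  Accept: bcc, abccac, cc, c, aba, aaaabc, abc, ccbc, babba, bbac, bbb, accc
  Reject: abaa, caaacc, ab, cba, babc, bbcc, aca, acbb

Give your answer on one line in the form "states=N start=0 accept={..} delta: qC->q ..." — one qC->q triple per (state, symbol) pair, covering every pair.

states=5 start=0 accept={0,2,4} delta: 0a->0 0b->1 0c->2 1a->2 1b->3 1c->0 2a->3 2b->4 2c->0 3a->2 3b->0 3c->4 4a->1 4b->1 4c->1

State merging on the prefix tree: take the shortest (then alphabetical) example prefix whose next move is undefined and point that move at state 0, else 1, else 2, ...; a target is out if some Accept/Reject pair would then sit in one state with the same input left (inseparable). If every existing state is out, open a new one.
a: 0a undefined. 0a->0: ok.
b: 0b undefined. 0b->0: no, bcc/bbcc meet in 0 with "cc" left. Open state 1: 0b->1.
c: 0c undefined. 0c->0: no, cc/caaacc meet in 0. 0c->1: no, c/ab meet in 1. Open state 2: 0c->2.
ba: 1a undefined. 1a->0: no, aba/abaa meet in 0. 1a->1: no, aba/abaa meet in 1. 1a->2: ok.
bb: 1b undefined. 1b->0: no, cc/bbcc meet in 2 with "c" left. 1b->1: no, bcc/bbcc meet in 1 with "cc" left. 1b->2: no, accc/bbcc meet in 2 with "cc" left. Open state 3: 1b->3.
bc: 1c undefined. 1c->0: ok.
ca: 2a undefined. 2a->0: no, cc/caaacc meet in 2 with "c" left. 2a->1: no, bcc/caaacc meet in 2. 2a->2: no, bcc/abaa meet in 2. 2a->3: ok.
cb: 2b undefined. 2b->0: no, bcc/babc meet in 2. 2b->1: no, bcc/cba meet in 2. 2b->2: no, bcc/acbb meet in 2. 2b->3: no, abccac/babc meet in 3 with "c" left. Open state 4: 2b->4.
cc: 2c undefined. 2c->0: ok.
bba: 3a undefined. 3a->0: no, cc/caaacc meet in 0. 3a->1: no, bcc/caaacc meet in 2. 3a->2: ok.
bbb: 3b undefined. 3b->0: ok.
bbc: 3c undefined. 3c->0: no, bcc/caaacc meet in 2. 3c->1: no, abccac/ab meet in 1. 3c->2: no, cc/caaacc meet in 0. 3c->3: no, abccac/abaa meet in 3. 3c->4: ok.
cba: 4a undefined. 4a->0: no, cc/cba meet in 0. 4a->1: ok.
acbb: 4b undefined. 4b->0: no, cc/acbb meet in 0. 4b->1: ok.
babc: 4c undefined. 4c->0: no, cc/caaacc meet in 0. 4c->1: ok.
All examples now run through 5 states with every (state, symbol) defined. Accept strings end in {0,2,4}, Reject strings end in {1,3}; accept={0,2,4}.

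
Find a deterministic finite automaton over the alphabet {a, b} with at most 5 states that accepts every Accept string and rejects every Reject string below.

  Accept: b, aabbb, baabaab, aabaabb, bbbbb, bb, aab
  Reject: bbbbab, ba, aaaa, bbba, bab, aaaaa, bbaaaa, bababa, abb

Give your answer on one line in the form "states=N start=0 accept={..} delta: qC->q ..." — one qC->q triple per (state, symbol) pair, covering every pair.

states=3 start=0 accept={0} delta: 0a->1 0b->0 1a->2 1b->1 2a->0 2b->0

State merging on the prefix tree: take the shortest (then alphabetical) example prefix whose next move is undefined and point that move at state 0, else 1, else 2, ...; a target is out if some Accept/Reject pair would then sit in one state with the same input left (inseparable). If every existing state is out, open a new one.
a: 0a undefined. 0a->0: no, bb/abb meet in 0 with "bb" left. Open state 1: 0a->1.
b: 0b undefined. 0b->0: ok.
aa: 1a undefined. 1a->0: no, b/aaaa meet in 0. 1a->1: no, aab/bbbbab meet in 1 with "b" left. Open state 2: 1a->2.
ab: 1b undefined. 1b->0: no, b/bbbbab meet in 0. 1b->1: ok.
aaa: 2a undefined. 2a->0: ok.
aab: 2b undefined. 2b->0: ok.
All examples now run through 3 states with every (state, symbol) defined. Accept strings end in {0}, Reject strings end in {1,2}; accept={0}.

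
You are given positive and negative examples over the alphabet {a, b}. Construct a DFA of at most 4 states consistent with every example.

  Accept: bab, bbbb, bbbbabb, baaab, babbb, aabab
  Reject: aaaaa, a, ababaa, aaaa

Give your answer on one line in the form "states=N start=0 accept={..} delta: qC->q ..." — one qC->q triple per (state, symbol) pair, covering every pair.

Fold the examples into a partial DFA from state 0: repeatedly fix the first undefined (state, symbol) met by the shortest-then-alphabetical prefix, trying targets in increasing order and rejecting any under which an Accept and a Reject string meet in one state with the same remainder; add a state when all current targets are rejected. Accepting states are where Accept strings end.
a: 0a undefined. 0a->0: ok.
b: 0b undefined. 0b->0: no, bab/aaaaa meet in 0. Open state 1: 0b->1.
ba: 1a undefined. 1a->0: ok.
bb: 1b undefined. 1b->0: no, bbbb/aaaaa meet in 0. 1b->1: ok.
All examples now run through 2 states with every (state, symbol) defined. Accept strings end in {1}, Reject strings end in {0}; accept={1}.

states=2 start=0 accept={1} delta: 0a->0 0b->1 1a->0 1b->1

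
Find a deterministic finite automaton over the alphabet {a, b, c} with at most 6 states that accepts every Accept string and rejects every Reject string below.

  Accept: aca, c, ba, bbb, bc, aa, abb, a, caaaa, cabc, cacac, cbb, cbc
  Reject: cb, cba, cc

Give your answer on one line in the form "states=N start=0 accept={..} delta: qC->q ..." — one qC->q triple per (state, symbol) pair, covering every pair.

Grow the machine one transition at a time. Run the examples from 0; the earliest place one falls off (shortest prefix, ties alphabetical) gets sent to the lowest-numbered state that keeps every Accept/Reject pair distinguishable — a pair clashes when both reach the same state with identical unread suffix — and to a fresh state only if none does.
a: 0a undefined. 0a->0: ok.
b: 0b undefined. 0b->0: ok.
c: 0c undefined. 0c->0: no, aca/cb meet in 0. Open state 1: 0c->1.
ca: 1a undefined. 1a->0: ok.
cb: 1b undefined. 1b->0: no, aca/cb meet in 0. 1b->1: no, aca/cba meet in 0. Open state 2: 1b->2.
cc: 1c undefined. 1c->0: no, aca/cc meet in 0. 1c->1: no, c/cc meet in 1. 1c->2: ok.
cba: 2a undefined. 2a->0: no, aca/cba meet in 0. 2a->1: no, c/cba meet in 1. 2a->2: ok.
cbb: 2b undefined. 2b->0: ok.
cbc: 2c undefined. 2c->0: ok.
All examples now run through 3 states with every (state, symbol) defined. Accept strings end in {0,1}, Reject strings end in {2}; accept={0,1}.

states=3 start=0 accept={0,1} delta: 0a->0 0b->0 0c->1 1a->0 1b->2 1c->2 2a->2 2b->0 2c->0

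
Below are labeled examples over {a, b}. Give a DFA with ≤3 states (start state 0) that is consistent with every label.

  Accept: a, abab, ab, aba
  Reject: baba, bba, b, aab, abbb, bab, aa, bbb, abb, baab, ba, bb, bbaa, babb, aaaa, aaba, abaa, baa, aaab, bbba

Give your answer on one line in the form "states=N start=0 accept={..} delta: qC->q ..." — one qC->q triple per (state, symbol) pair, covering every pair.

State merging on the prefix tree: take the shortest (then alphabetical) example prefix whose next move is undefined and point that move at state 0, else 1, else 2, ...; a target is out if some Accept/Reject pair would then sit in one state with the same input left (inseparable). If every existing state is out, open a new one.
a: 0a undefined. 0a->0: no, a/aa meet in 0. Open state 1: 0a->1.
b: 0b undefined. 0b->0: no, a/bba meet in 1. 0b->1: no, a/b meet in 1. Open state 2: 0b->2.
aa: 1a undefined. 1a->0: no, ab/aaab meet in 1 with "b" left. 1a->1: no, a/aa meet in 1. 1a->2: ok.
ab: 1b undefined. 1b->0: ok.
ba: 2a undefined. 2a->0: no, a/aaaa meet in 1. 2a->1: no, a/baba meet in 1. 2a->2: ok.
bb: 2b undefined. 2b->0: no, a/baba meet in 1. 2b->1: no, a/aab meet in 1. 2b->2: ok.
All examples now run through 3 states with every (state, symbol) defined. Accept strings end in {0,1}, Reject strings end in {2}; accept={0,1}.

states=3 start=0 accept={0,1} delta: 0a->1 0b->2 1a->2 1b->0 2a->2 2b->2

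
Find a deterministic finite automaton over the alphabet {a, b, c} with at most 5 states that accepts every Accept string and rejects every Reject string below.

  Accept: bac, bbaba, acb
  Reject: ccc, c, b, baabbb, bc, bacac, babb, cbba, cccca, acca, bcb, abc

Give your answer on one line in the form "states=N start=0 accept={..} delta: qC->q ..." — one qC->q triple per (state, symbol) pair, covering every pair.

Fold the examples into a partial DFA from state 0: repeatedly fix the first undefined (state, symbol) met by the shortest-then-alphabetical prefix, trying targets in increasing order and rejecting any under which an Accept and a Reject string meet in one state with the same remainder; add a state when all current targets are rejected. Accepting states are where Accept strings end.
a: 0a undefined. 0a->0: ok.
b: 0b undefined. 0b->0: no, bac/c meet in 0 with "c" left. Open state 1: 0b->1.
c: 0c undefined. 0c->0: no, acb/b meet in 1. 0c->1: ok.
ba: 1a undefined. 1a->0: no, bac/c meet in 1. 1a->1: no, bac/bc meet in 1 with "c" left. Open state 2: 1a->2.
bb: 1b undefined. 1b->0: no, bbaba/cbba meet in 2. 1b->1: no, acb/c meet in 1. 1b->2: ok.
bc: 1c undefined. 1c->0: ok.
baa: 2a undefined. 2a->0: ok.
bab: 2b undefined. 2b->0: ok.
bac: 2c undefined. 2c->0: no, bac/baabbb meet in 0. 2c->1: no, bac/ccc meet in 1. 2c->2: ok.
All examples now run through 3 states with every (state, symbol) defined. Accept strings end in {2}, Reject strings end in {0,1}; accept={2}.

states=3 start=0 accept={2} delta: 0a->0 0b->1 0c->1 1a->2 1b->2 1c->0 2a->0 2b->0 2c->2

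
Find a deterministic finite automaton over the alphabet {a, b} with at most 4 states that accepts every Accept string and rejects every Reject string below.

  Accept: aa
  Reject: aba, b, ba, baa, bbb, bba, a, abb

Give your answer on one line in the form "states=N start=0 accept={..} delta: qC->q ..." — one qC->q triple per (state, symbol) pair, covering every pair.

Fold the examples into a partial DFA from state 0: repeatedly fix the first undefined (state, symbol) met by the shortest-then-alphabetical prefix, trying targets in increasing order and rejecting any under which an Accept and a Reject string meet in one state with the same remainder; add a state when all current targets are rejected. Accepting states are where Accept strings end.
a: 0a undefined. 0a->0: no, aa/a meet in 0. Open state 1: 0a->1.
b: 0b undefined. 0b->0: no, aa/baa meet in 1 with "a" left. 0b->1: no, aa/ba meet in 1 with "a" left. Open state 2: 0b->2.
aa: 1a undefined. 1a->0: ok.
ab: 1b undefined. 1b->0: ok.
ba: 2a undefined. 2a->0: no, aa/ba meet in 0. 2a->1: no, aa/baa meet in 0. 2a->2: ok.
bb: 2b undefined. 2b->0: ok.
All examples now run through 3 states with every (state, symbol) defined. Accept strings end in {0}, Reject strings end in {1,2}; accept={0}.

states=3 start=0 accept={0} delta: 0a->1 0b->2 1a->0 1b->0 2a->2 2b->0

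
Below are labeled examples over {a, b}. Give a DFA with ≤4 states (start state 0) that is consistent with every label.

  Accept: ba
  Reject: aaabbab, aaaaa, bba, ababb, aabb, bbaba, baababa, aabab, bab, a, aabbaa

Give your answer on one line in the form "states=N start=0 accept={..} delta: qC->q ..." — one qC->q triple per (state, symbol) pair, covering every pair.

states=3 start=0 accept={1} delta: 0a->0 0b->1 1a->1 1b->2 2a->2 2b->0

Grow the machine one transition at a time. Run the examples from 0; the earliest place one falls off (shortest prefix, ties alphabetical) gets sent to the lowest-numbered state that keeps every Accept/Reject pair distinguishable — a pair clashes when both reach the same state with identical unread suffix — and to a fresh state only if none does.
a: 0a undefined. 0a->0: ok.
b: 0b undefined. 0b->0: no, ba/aaabbab meet in 0. Open state 1: 0b->1.
ba: 1a undefined. 1a->0: no, ba/aaaaa meet in 0. 1a->1: ok.
bb: 1b undefined. 1b->0: no, ba/aaabbab meet in 1. 1b->1: no, ba/aaabbab meet in 1. Open state 2: 1b->2.
bba: 2a undefined. 2a->0: no, ba/aaabbab meet in 1. 2a->1: no, ba/bba meet in 1. 2a->2: ok.
bbab: 2b undefined. 2b->0: ok.
All examples now run through 3 states with every (state, symbol) defined. Accept strings end in {1}, Reject strings end in {0,2}; accept={1}.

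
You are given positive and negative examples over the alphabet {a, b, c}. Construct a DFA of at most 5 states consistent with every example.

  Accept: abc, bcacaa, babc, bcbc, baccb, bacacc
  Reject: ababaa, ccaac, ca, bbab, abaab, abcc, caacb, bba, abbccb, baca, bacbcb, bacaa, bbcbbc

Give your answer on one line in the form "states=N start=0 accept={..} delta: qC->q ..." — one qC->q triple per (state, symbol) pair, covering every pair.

states=5 start=0 accept={3,4} delta: 0a->0 0b->1 0c->0 1a->1 1b->2 1c->3 2a->0 2b->3 2c->4 3a->2 3b->1 3c->2 4a->4 4b->2 4c->3

State merging on the prefix tree: take the shortest (then alphabetical) example prefix whose next move is undefined and point that move at state 0, else 1, else 2, ...; a target is out if some Accept/Reject pair would then sit in one state with the same input left (inseparable). If every existing state is out, open a new one.
a: 0a undefined. 0a->0: ok.
b: 0b undefined. 0b->0: no, baccb/abbccb meet in 0 with "ccb" left. Open state 1: 0b->1.
c: 0c undefined. 0c->0: ok.
ba: 1a undefined. 1a->0: no, baccb/abaab meet in 1. 1a->1: ok.
bb: 1b undefined. 1b->0: no, babc/ababaa meet in 0. 1b->1: no, baccb/abbccb meet in 1 with "ccb" left. Open state 2: 1b->2.
bc: 1c undefined. 1c->0: no, abc/ccaac meet in 0. 1c->1: no, abc/abcc meet in 1. 1c->2: no, abc/abaab meet in 2. Open state 3: 1c->3.
bba: 2a undefined. 2a->0: ok.
bbc: 2c undefined. 2c->0: no, babc/ababaa meet in 0. 2c->1: no, babc/bbab meet in 1. 2c->2: no, babc/abaab meet in 2. 2c->3: no, baccb/abbccb meet in 3 with "cb" left. Open state 4: 2c->4.
bca: 3a undefined. 3a->0: no, bcacaa/ababaa meet in 0. 3a->1: no, bcacaa/bbab meet in 1. 3a->2: ok.
bcb: 3b undefined. 3b->0: no, bcbc/ababaa meet in 0. 3b->1: ok.
abcc: 3c undefined. 3c->0: no, baccb/bbab meet in 1. 3c->1: no, baccb/abaab meet in 2. 3c->2: ok.
bbcb: 4b undefined. 4b->0: no, abc/bbcbbc meet in 3. 4b->1: no, babc/bbcbbc meet in 4. 4b->2: ok.
abbcc: 4c undefined. 4c->0: no, bacacc/ababaa meet in 0. 4c->1: no, bacacc/bbab meet in 1. 4c->2: no, baccb/abbccb meet in 2 with "b" left. 4c->3: ok.
baccb: 2b undefined. 2b->0: no, baccb/ababaa meet in 0. 2b->1: no, abc/bbcbbc meet in 3. 2b->2: no, babc/bbcbbc meet in 4. 2b->3: ok.
bcaca: 4a undefined. 4a->0: no, bcacaa/ababaa meet in 0. 4a->1: no, bcacaa/bbab meet in 1. 4a->2: no, bcacaa/ababaa meet in 0. 4a->3: no, bcacaa/abaab meet in 2. 4a->4: ok.
All examples now run through 5 states with every (state, symbol) defined. Accept strings end in {3,4}, Reject strings end in {0,1,2}; accept={3,4}.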